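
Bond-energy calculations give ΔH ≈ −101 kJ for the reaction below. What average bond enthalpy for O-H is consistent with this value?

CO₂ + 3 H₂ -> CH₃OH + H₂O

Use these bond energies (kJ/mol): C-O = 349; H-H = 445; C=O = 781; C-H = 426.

Let D be the O-H bond energy.
Σ(broken) = 2×781 + 3×445 = 2897
Σ(formed) = 3×426 + 1×349 + 3×D = 1627 + 3D
ΔH = Σ(broken) − Σ(formed) = (2897) − (1627 + 3D) = +1270 − 3D
Setting this equal to −101 kJ gives 3D = 1371, so D = 457 kJ/mol.

D(O-H) ≈ 457 kJ/mol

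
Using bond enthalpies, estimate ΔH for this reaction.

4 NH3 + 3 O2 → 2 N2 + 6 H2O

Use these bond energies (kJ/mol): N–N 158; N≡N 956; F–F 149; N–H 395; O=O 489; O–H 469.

ΔH ≈ −1333 kJ

Bonds broken (reactants):
  N–H: 12 × 395 = 4740
  O=O: 3 × 489 = 1467
  Σ(broken) = 6207 kJ
Bonds formed (products):
  N≡N: 2 × 956 = 1912
  O–H: 12 × 469 = 5628
  Σ(formed) = 7540 kJ
ΔH = Σ(broken) − Σ(formed) = 6207 − 7540 = −1333 kJ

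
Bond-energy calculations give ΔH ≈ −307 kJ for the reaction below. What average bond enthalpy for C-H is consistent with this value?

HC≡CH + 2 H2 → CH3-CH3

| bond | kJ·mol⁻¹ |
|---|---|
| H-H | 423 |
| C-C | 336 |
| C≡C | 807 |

Let D be the C-H bond energy.
Σ(broken) = 1×807 + 2×D + 2×423 = 1653 + 2D
Σ(formed) = 1×336 + 6×D = 336 + 6D
ΔH = Σ(broken) − Σ(formed) = (1653 + 2D) − (336 + 6D) = +1317 − 4D
Setting this equal to −307 kJ gives 4D = 1624, so D = 406 kJ/mol.

D(C-H) ≈ 406 kJ/mol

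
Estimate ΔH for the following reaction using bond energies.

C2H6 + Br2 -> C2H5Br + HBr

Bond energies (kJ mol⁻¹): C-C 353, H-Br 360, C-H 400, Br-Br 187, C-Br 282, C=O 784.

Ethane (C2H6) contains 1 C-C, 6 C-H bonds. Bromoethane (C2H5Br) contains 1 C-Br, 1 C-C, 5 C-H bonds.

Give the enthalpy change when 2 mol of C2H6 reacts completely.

ΔH = −110 kJ

Bonds broken (reactants):
  Br-Br: 1 × 187 = 187
  C-C: 1 × 353 = 353
  C-H: 6 × 400 = 2400
  Σ(broken) = 2940 kJ
Bonds formed (products):
  C-Br: 1 × 282 = 282
  C-C: 1 × 353 = 353
  C-H: 5 × 400 = 2000
  H-Br: 1 × 360 = 360
  Σ(formed) = 2995 kJ
ΔH = Σ(broken) − Σ(formed) = 2940 − 2995 = −55 kJ
For 2× the reaction as written: 2 × (−55) = −110 kJ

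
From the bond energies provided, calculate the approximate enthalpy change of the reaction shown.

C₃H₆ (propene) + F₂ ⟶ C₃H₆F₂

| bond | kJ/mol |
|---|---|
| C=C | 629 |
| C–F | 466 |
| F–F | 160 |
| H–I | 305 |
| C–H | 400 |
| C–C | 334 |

Bonds broken (reactants):
  C–C: 1 × 334 = 334
  C–H: 6 × 400 = 2400
  C=C: 1 × 629 = 629
  F–F: 1 × 160 = 160
  Σ(broken) = 3523 kJ
Bonds formed (products):
  C–C: 2 × 334 = 668
  C–F: 2 × 466 = 932
  C–H: 6 × 400 = 2400
  Σ(formed) = 4000 kJ
ΔH = Σ(broken) − Σ(formed) = 3523 − 4000 = −477 kJ

ΔH ≈ −477 kJ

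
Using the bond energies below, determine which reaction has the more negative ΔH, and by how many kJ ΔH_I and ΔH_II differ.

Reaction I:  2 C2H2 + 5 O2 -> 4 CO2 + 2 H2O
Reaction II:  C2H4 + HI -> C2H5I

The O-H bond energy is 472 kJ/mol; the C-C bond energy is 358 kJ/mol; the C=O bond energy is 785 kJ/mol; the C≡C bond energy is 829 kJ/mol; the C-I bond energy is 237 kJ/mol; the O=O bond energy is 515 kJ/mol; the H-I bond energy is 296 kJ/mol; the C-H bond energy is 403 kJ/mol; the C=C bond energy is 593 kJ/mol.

Reaction I:
  Bonds broken (reactants):
    C≡C: 2 × 829 = 1658
    C-H: 4 × 403 = 1612
    O=O: 5 × 515 = 2575
    Σ(broken) = 5845 kJ
  Bonds formed (products):
    C=O: 8 × 785 = 6280
    O-H: 4 × 472 = 1888
    Σ(formed) = 8168 kJ
  ΔH_I = 5845 − 8168 = −2323 kJ
Reaction II:
  Bonds broken (reactants):
    C-H: 4 × 403 = 1612
    C=C: 1 × 593 = 593
    H-I: 1 × 296 = 296
    Σ(broken) = 2501 kJ
  Bonds formed (products):
    C-C: 1 × 358 = 358
    C-H: 5 × 403 = 2015
    C-I: 1 × 237 = 237
    Σ(formed) = 2610 kJ
  ΔH_II = 2501 − 2610 = −109 kJ
ΔH_I − ΔH_II = −2214 kJ, so reaction I has the more negative ΔH; |ΔH_I − ΔH_II| = 2214 kJ.

Reaction I, by 2214 kJ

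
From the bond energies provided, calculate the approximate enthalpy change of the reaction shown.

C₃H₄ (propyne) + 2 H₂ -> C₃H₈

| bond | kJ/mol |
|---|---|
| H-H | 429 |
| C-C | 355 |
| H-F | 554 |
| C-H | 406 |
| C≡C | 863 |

ΔH ≈ −258 kJ

Bonds broken (reactants):
  C≡C: 1 × 863 = 863
  C-C: 1 × 355 = 355
  C-H: 4 × 406 = 1624
  H-H: 2 × 429 = 858
  Σ(broken) = 3700 kJ
Bonds formed (products):
  C-C: 2 × 355 = 710
  C-H: 8 × 406 = 3248
  Σ(formed) = 3958 kJ
ΔH = Σ(broken) − Σ(formed) = 3700 − 3958 = −258 kJ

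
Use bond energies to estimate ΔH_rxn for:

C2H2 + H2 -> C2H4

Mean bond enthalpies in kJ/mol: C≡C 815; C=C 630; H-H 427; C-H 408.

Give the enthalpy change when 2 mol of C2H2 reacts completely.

Bonds broken (reactants):
  C≡C: 1 × 815 = 815
  C-H: 2 × 408 = 816
  H-H: 1 × 427 = 427
  Σ(broken) = 2058 kJ
Bonds formed (products):
  C-H: 4 × 408 = 1632
  C=C: 1 × 630 = 630
  Σ(formed) = 2262 kJ
ΔH = Σ(broken) − Σ(formed) = 2058 − 2262 = −204 kJ
For 2× the reaction as written: 2 × (−204) = −408 kJ

ΔH = −408 kJ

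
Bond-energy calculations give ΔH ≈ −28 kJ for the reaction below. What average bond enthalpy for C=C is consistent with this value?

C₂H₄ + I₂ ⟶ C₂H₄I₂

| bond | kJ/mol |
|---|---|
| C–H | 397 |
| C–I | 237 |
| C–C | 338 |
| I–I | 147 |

Let D be the C=C bond energy.
Σ(broken) = 4×397 + 1×D + 1×147 = 1735 + D
Σ(formed) = 1×338 + 4×397 + 2×237 = 2400
ΔH = Σ(broken) − Σ(formed) = (1735 + D) − (2400) = −665 + D
Setting this equal to −28 kJ gives D = 637 kJ/mol.

D(C=C) ≈ 637 kJ/mol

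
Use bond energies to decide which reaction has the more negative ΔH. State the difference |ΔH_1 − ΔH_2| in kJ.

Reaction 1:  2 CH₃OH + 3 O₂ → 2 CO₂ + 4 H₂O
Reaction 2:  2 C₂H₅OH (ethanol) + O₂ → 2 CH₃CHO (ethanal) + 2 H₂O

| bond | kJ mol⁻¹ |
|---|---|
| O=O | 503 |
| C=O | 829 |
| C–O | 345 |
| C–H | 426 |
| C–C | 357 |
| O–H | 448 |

Reaction 1, by 740 kJ

Reaction 1:
  Bonds broken (reactants):
    C–H: 6 × 426 = 2556
    C–O: 2 × 345 = 690
    O–H: 2 × 448 = 896
    O=O: 3 × 503 = 1509
    Σ(broken) = 5651 kJ
  Bonds formed (products):
    C=O: 4 × 829 = 3316
    O–H: 8 × 448 = 3584
    Σ(formed) = 6900 kJ
  ΔH_1 = 5651 − 6900 = −1249 kJ
Reaction 2:
  Bonds broken (reactants):
    C–C: 2 × 357 = 714
    C–H: 10 × 426 = 4260
    C–O: 2 × 345 = 690
    O–H: 2 × 448 = 896
    O=O: 1 × 503 = 503
    Σ(broken) = 7063 kJ
  Bonds formed (products):
    C–C: 2 × 357 = 714
    C–H: 8 × 426 = 3408
    C=O: 2 × 829 = 1658
    O–H: 4 × 448 = 1792
    Σ(formed) = 7572 kJ
  ΔH_2 = 7063 − 7572 = −509 kJ
ΔH_1 − ΔH_2 = −740 kJ, so reaction 1 has the more negative ΔH; |ΔH_1 − ΔH_2| = 740 kJ.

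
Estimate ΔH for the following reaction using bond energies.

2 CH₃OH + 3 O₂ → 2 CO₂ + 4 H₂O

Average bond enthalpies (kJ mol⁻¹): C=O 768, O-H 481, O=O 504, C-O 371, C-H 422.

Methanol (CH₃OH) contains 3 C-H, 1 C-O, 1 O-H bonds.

ΔH ≈ −1172 kJ

Bonds broken (reactants):
  C-H: 6 × 422 = 2532
  C-O: 2 × 371 = 742
  O-H: 2 × 481 = 962
  O=O: 3 × 504 = 1512
  Σ(broken) = 5748 kJ
Bonds formed (products):
  C=O: 4 × 768 = 3072
  O-H: 8 × 481 = 3848
  Σ(formed) = 6920 kJ
ΔH = Σ(broken) − Σ(formed) = 5748 − 6920 = −1172 kJ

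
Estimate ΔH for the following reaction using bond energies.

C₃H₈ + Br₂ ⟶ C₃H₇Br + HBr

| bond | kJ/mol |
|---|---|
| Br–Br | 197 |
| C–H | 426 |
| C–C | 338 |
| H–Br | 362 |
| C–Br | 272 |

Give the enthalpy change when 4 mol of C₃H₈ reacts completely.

ΔH = −44 kJ

Bonds broken (reactants):
  Br–Br: 1 × 197 = 197
  C–C: 2 × 338 = 676
  C–H: 8 × 426 = 3408
  Σ(broken) = 4281 kJ
Bonds formed (products):
  C–Br: 1 × 272 = 272
  C–C: 2 × 338 = 676
  C–H: 7 × 426 = 2982
  H–Br: 1 × 362 = 362
  Σ(formed) = 4292 kJ
ΔH = Σ(broken) − Σ(formed) = 4281 − 4292 = −11 kJ
For 4× the reaction as written: 4 × (−11) = −44 kJ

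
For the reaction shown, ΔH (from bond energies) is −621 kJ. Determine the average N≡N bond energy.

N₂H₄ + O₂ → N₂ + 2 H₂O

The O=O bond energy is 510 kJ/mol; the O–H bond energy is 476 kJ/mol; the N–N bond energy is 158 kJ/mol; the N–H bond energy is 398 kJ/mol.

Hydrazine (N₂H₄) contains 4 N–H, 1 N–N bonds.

D(N≡N) ≈ 977 kJ/mol

Let D be the N≡N bond energy.
Σ(broken) = 4×398 + 1×158 + 1×510 = 2260
Σ(formed) = 1×D + 4×476 = 1904 + D
ΔH = Σ(broken) − Σ(formed) = (2260) − (1904 + D) = +356 − D
Setting this equal to −621 kJ gives D = 977 kJ/mol.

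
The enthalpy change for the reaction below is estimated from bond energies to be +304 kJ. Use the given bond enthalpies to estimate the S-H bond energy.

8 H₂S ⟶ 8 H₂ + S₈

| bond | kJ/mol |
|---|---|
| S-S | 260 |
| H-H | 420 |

D(S-H) ≈ 359 kJ/mol

Let D be the S-H bond energy.
Σ(broken) = 16×D = 16D
Σ(formed) = 8×420 + 8×260 = 5440
ΔH = Σ(broken) − Σ(formed) = (16D) − (5440) = −5440 + 16D
Setting this equal to +304 kJ gives 16D = 5744, so D = 359 kJ/mol.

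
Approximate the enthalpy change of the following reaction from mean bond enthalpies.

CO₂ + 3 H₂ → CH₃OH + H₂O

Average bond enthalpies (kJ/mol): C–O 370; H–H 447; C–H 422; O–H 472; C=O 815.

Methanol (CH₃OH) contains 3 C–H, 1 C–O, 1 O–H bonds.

ΔH ≈ −81 kJ

Bonds broken (reactants):
  C=O: 2 × 815 = 1630
  H–H: 3 × 447 = 1341
  Σ(broken) = 2971 kJ
Bonds formed (products):
  C–H: 3 × 422 = 1266
  C–O: 1 × 370 = 370
  O–H: 3 × 472 = 1416
  Σ(formed) = 3052 kJ
ΔH = Σ(broken) − Σ(formed) = 2971 − 3052 = −81 kJ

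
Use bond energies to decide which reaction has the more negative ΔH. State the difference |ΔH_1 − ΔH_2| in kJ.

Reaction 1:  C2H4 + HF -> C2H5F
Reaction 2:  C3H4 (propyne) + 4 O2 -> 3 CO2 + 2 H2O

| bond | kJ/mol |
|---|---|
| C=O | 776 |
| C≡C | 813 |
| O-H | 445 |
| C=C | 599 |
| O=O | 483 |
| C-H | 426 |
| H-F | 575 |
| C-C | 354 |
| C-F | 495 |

Reaction 1:
  Bonds broken (reactants):
    C-H: 4 × 426 = 1704
    C=C: 1 × 599 = 599
    H-F: 1 × 575 = 575
    Σ(broken) = 2878 kJ
  Bonds formed (products):
    C-C: 1 × 354 = 354
    C-F: 1 × 495 = 495
    C-H: 5 × 426 = 2130
    Σ(formed) = 2979 kJ
  ΔH_1 = 2878 − 2979 = −101 kJ
Reaction 2:
  Bonds broken (reactants):
    C≡C: 1 × 813 = 813
    C-C: 1 × 354 = 354
    C-H: 4 × 426 = 1704
    O=O: 4 × 483 = 1932
    Σ(broken) = 4803 kJ
  Bonds formed (products):
    C=O: 6 × 776 = 4656
    O-H: 4 × 445 = 1780
    Σ(formed) = 6436 kJ
  ΔH_2 = 4803 − 6436 = −1633 kJ
ΔH_1 − ΔH_2 = +1532 kJ, so reaction 2 has the more negative ΔH; |ΔH_1 − ΔH_2| = 1532 kJ.

Reaction 2, by 1532 kJ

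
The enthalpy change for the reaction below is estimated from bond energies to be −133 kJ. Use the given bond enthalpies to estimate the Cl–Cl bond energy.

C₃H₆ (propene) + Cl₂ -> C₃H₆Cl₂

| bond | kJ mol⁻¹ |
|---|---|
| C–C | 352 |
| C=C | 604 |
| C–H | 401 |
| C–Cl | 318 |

Let D be the Cl–Cl bond energy.
Σ(broken) = 1×352 + 6×401 + 1×604 + 1×D = 3362 + D
Σ(formed) = 2×352 + 2×318 + 6×401 = 3746
ΔH = Σ(broken) − Σ(formed) = (3362 + D) − (3746) = −384 + D
Setting this equal to −133 kJ gives D = 251 kJ/mol.

D(Cl–Cl) ≈ 251 kJ/mol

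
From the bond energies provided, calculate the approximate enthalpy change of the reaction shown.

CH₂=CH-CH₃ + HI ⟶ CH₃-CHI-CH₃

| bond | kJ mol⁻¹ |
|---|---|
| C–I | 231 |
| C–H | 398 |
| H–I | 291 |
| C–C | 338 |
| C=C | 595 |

ΔH ≈ −81 kJ

Bonds broken (reactants):
  C–C: 1 × 338 = 338
  C–H: 6 × 398 = 2388
  C=C: 1 × 595 = 595
  H–I: 1 × 291 = 291
  Σ(broken) = 3612 kJ
Bonds formed (products):
  C–C: 2 × 338 = 676
  C–H: 7 × 398 = 2786
  C–I: 1 × 231 = 231
  Σ(formed) = 3693 kJ
ΔH = Σ(broken) − Σ(formed) = 3612 − 3693 = −81 kJ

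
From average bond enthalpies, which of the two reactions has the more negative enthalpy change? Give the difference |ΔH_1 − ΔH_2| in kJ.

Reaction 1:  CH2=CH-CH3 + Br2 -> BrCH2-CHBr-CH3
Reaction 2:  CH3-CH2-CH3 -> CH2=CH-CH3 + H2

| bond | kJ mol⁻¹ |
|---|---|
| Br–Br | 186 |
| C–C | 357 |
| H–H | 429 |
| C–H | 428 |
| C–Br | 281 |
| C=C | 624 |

Reaction 1:
  Bonds broken (reactants):
    Br–Br: 1 × 186 = 186
    C–C: 1 × 357 = 357
    C–H: 6 × 428 = 2568
    C=C: 1 × 624 = 624
    Σ(broken) = 3735 kJ
  Bonds formed (products):
    C–Br: 2 × 281 = 562
    C–C: 2 × 357 = 714
    C–H: 6 × 428 = 2568
    Σ(formed) = 3844 kJ
  ΔH_1 = 3735 − 3844 = −109 kJ
Reaction 2:
  Bonds broken (reactants):
    C–C: 2 × 357 = 714
    C–H: 8 × 428 = 3424
    Σ(broken) = 4138 kJ
  Bonds formed (products):
    C–C: 1 × 357 = 357
    C–H: 6 × 428 = 2568
    C=C: 1 × 624 = 624
    H–H: 1 × 429 = 429
    Σ(formed) = 3978 kJ
  ΔH_2 = 4138 − 3978 = +160 kJ
ΔH_1 − ΔH_2 = −269 kJ, so reaction 1 has the more negative ΔH; |ΔH_1 − ΔH_2| = 269 kJ.

Reaction 1, by 269 kJ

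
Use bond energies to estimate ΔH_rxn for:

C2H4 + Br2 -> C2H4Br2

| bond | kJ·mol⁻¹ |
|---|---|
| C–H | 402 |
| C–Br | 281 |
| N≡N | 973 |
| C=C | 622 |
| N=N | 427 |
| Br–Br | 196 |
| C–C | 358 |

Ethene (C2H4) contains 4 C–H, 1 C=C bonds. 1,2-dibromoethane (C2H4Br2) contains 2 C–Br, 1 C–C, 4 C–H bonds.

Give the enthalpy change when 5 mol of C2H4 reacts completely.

Bonds broken (reactants):
  Br–Br: 1 × 196 = 196
  C–H: 4 × 402 = 1608
  C=C: 1 × 622 = 622
  Σ(broken) = 2426 kJ
Bonds formed (products):
  C–Br: 2 × 281 = 562
  C–C: 1 × 358 = 358
  C–H: 4 × 402 = 1608
  Σ(formed) = 2528 kJ
ΔH = Σ(broken) − Σ(formed) = 2426 − 2528 = −102 kJ
For 5× the reaction as written: 5 × (−102) = −510 kJ

ΔH = −510 kJ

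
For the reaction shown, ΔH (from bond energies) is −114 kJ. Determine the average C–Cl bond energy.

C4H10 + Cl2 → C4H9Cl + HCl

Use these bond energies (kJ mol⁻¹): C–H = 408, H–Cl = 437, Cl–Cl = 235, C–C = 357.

Let D be the C–Cl bond energy.
Σ(broken) = 3×357 + 10×408 + 1×235 = 5386
Σ(formed) = 3×357 + 1×D + 9×408 + 1×437 = 5180 + D
ΔH = Σ(broken) − Σ(formed) = (5386) − (5180 + D) = +206 − D
Setting this equal to −114 kJ gives D = 320 kJ/mol.

D(C–Cl) ≈ 320 kJ/mol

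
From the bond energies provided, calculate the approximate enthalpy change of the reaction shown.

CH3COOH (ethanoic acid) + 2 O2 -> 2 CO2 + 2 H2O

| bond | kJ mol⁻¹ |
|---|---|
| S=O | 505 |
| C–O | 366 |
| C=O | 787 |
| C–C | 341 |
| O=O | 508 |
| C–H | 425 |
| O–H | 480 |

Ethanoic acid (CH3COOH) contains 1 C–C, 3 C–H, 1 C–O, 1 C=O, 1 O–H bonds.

Bonds broken (reactants):
  C–C: 1 × 341 = 341
  C–H: 3 × 425 = 1275
  C–O: 1 × 366 = 366
  C=O: 1 × 787 = 787
  O–H: 1 × 480 = 480
  O=O: 2 × 508 = 1016
  Σ(broken) = 4265 kJ
Bonds formed (products):
  C=O: 4 × 787 = 3148
  O–H: 4 × 480 = 1920
  Σ(formed) = 5068 kJ
ΔH = Σ(broken) − Σ(formed) = 4265 − 5068 = −803 kJ

ΔH ≈ −803 kJ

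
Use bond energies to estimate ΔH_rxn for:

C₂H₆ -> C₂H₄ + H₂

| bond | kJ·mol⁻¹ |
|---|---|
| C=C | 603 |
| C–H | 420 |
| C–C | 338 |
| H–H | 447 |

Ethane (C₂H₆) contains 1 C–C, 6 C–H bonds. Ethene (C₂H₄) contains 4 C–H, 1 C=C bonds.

Bonds broken (reactants):
  C–C: 1 × 338 = 338
  C–H: 6 × 420 = 2520
  Σ(broken) = 2858 kJ
Bonds formed (products):
  C–H: 4 × 420 = 1680
  C=C: 1 × 603 = 603
  H–H: 1 × 447 = 447
  Σ(formed) = 2730 kJ
ΔH = Σ(broken) − Σ(formed) = 2858 − 2730 = +128 kJ

ΔH ≈ +128 kJ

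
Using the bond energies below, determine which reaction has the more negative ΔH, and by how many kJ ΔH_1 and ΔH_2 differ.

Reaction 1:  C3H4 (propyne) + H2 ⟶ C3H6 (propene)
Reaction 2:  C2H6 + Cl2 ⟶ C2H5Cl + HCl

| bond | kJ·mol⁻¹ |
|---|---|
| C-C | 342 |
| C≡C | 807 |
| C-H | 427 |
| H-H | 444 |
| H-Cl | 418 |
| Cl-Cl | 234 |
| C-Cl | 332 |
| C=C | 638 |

Reaction 1, by 152 kJ

Reaction 1:
  Bonds broken (reactants):
    C≡C: 1 × 807 = 807
    C-C: 1 × 342 = 342
    C-H: 4 × 427 = 1708
    H-H: 1 × 444 = 444
    Σ(broken) = 3301 kJ
  Bonds formed (products):
    C-C: 1 × 342 = 342
    C-H: 6 × 427 = 2562
    C=C: 1 × 638 = 638
    Σ(formed) = 3542 kJ
  ΔH_1 = 3301 − 3542 = −241 kJ
Reaction 2:
  Bonds broken (reactants):
    C-C: 1 × 342 = 342
    C-H: 6 × 427 = 2562
    Cl-Cl: 1 × 234 = 234
    Σ(broken) = 3138 kJ
  Bonds formed (products):
    C-C: 1 × 342 = 342
    C-Cl: 1 × 332 = 332
    C-H: 5 × 427 = 2135
    H-Cl: 1 × 418 = 418
    Σ(formed) = 3227 kJ
  ΔH_2 = 3138 − 3227 = −89 kJ
ΔH_1 − ΔH_2 = −152 kJ, so reaction 1 has the more negative ΔH; |ΔH_1 − ΔH_2| = 152 kJ.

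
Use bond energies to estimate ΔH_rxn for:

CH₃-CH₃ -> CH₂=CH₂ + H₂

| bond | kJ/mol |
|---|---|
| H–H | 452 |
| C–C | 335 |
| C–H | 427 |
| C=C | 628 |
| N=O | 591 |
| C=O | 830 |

Bonds broken (reactants):
  C–C: 1 × 335 = 335
  C–H: 6 × 427 = 2562
  Σ(broken) = 2897 kJ
Bonds formed (products):
  C–H: 4 × 427 = 1708
  C=C: 1 × 628 = 628
  H–H: 1 × 452 = 452
  Σ(formed) = 2788 kJ
ΔH = Σ(broken) − Σ(formed) = 2897 − 2788 = +109 kJ

ΔH ≈ +109 kJ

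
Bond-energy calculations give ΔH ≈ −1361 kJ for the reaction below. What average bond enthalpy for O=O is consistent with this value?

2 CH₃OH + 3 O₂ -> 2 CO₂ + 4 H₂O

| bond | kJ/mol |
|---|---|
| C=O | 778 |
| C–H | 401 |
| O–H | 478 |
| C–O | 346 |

Let D be the O=O bond energy.
Σ(broken) = 6×401 + 2×346 + 2×478 + 3×D = 4054 + 3D
Σ(formed) = 4×778 + 8×478 = 6936
ΔH = Σ(broken) − Σ(formed) = (4054 + 3D) − (6936) = −2882 + 3D
Setting this equal to −1361 kJ gives 3D = 1521, so D = 507 kJ/mol.

D(O=O) ≈ 507 kJ/mol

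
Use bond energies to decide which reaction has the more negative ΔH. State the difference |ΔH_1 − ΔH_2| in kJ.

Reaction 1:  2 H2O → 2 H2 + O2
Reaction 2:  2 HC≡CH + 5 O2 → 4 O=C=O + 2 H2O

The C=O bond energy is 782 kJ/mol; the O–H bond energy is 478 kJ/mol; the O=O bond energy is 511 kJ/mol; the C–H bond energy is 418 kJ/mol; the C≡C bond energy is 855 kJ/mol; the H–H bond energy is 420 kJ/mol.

Reaction 1:
  Bonds broken (reactants):
    O–H: 4 × 478 = 1912
    Σ(broken) = 1912 kJ
  Bonds formed (products):
    H–H: 2 × 420 = 840
    O=O: 1 × 511 = 511
    Σ(formed) = 1351 kJ
  ΔH_1 = 1912 − 1351 = +561 kJ
Reaction 2:
  Bonds broken (reactants):
    C≡C: 2 × 855 = 1710
    C–H: 4 × 418 = 1672
    O=O: 5 × 511 = 2555
    Σ(broken) = 5937 kJ
  Bonds formed (products):
    C=O: 8 × 782 = 6256
    O–H: 4 × 478 = 1912
    Σ(formed) = 8168 kJ
  ΔH_2 = 5937 − 8168 = −2231 kJ
ΔH_1 − ΔH_2 = +2792 kJ, so reaction 2 has the more negative ΔH; |ΔH_1 − ΔH_2| = 2792 kJ.

Reaction 2, by 2792 kJ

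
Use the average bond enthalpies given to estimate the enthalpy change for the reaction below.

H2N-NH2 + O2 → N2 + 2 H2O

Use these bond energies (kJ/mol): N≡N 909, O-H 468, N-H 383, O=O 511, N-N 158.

Bonds broken (reactants):
  N-H: 4 × 383 = 1532
  N-N: 1 × 158 = 158
  O=O: 1 × 511 = 511
  Σ(broken) = 2201 kJ
Bonds formed (products):
  N≡N: 1 × 909 = 909
  O-H: 4 × 468 = 1872
  Σ(formed) = 2781 kJ
ΔH = Σ(broken) − Σ(formed) = 2201 − 2781 = −580 kJ

ΔH ≈ −580 kJ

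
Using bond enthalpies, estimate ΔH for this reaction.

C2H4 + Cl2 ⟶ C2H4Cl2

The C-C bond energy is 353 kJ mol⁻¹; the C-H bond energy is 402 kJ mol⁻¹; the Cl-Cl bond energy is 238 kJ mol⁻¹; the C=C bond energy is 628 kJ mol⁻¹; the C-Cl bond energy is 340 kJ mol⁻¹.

ΔH ≈ −167 kJ

Bonds broken (reactants):
  C-H: 4 × 402 = 1608
  C=C: 1 × 628 = 628
  Cl-Cl: 1 × 238 = 238
  Σ(broken) = 2474 kJ
Bonds formed (products):
  C-C: 1 × 353 = 353
  C-Cl: 2 × 340 = 680
  C-H: 4 × 402 = 1608
  Σ(formed) = 2641 kJ
ΔH = Σ(broken) − Σ(formed) = 2474 − 2641 = −167 kJ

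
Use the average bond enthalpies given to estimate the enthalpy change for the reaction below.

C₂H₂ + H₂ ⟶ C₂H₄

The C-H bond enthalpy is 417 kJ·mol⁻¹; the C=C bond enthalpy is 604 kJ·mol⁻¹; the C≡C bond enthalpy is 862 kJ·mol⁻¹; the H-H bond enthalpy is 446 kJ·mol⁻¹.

Bonds broken (reactants):
  C≡C: 1 × 862 = 862
  C-H: 2 × 417 = 834
  H-H: 1 × 446 = 446
  Σ(broken) = 2142 kJ
Bonds formed (products):
  C-H: 4 × 417 = 1668
  C=C: 1 × 604 = 604
  Σ(formed) = 2272 kJ
ΔH = Σ(broken) − Σ(formed) = 2142 − 2272 = −130 kJ

ΔH ≈ −130 kJ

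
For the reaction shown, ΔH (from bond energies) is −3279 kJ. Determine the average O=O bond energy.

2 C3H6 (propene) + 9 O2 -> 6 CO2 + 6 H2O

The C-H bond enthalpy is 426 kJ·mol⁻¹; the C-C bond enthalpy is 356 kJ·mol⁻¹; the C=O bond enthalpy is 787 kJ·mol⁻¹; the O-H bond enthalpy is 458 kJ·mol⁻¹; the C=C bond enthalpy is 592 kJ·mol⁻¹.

D(O=O) ≈ 517 kJ/mol

Let D be the O=O bond energy.
Σ(broken) = 2×356 + 12×426 + 2×592 + 9×D = 7008 + 9D
Σ(formed) = 12×787 + 12×458 = 14940
ΔH = Σ(broken) − Σ(formed) = (7008 + 9D) − (14940) = −7932 + 9D
Setting this equal to −3279 kJ gives 9D = 4653, so D = 517 kJ/mol.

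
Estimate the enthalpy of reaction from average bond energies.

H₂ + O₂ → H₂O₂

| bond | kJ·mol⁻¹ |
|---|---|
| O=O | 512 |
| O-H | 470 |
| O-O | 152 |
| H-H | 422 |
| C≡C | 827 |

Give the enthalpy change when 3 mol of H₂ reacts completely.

Bonds broken (reactants):
  H-H: 1 × 422 = 422
  O=O: 1 × 512 = 512
  Σ(broken) = 934 kJ
Bonds formed (products):
  O-H: 2 × 470 = 940
  O-O: 1 × 152 = 152
  Σ(formed) = 1092 kJ
ΔH = Σ(broken) − Σ(formed) = 934 − 1092 = −158 kJ
For 3× the reaction as written: 3 × (−158) = −474 kJ

ΔH = −474 kJ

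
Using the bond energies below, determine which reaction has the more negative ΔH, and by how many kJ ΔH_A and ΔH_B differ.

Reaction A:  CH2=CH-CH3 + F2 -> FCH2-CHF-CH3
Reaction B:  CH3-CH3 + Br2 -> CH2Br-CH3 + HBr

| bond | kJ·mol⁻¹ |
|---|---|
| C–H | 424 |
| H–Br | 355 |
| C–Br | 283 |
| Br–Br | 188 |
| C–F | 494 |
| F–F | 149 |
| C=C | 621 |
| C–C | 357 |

Reaction A:
  Bonds broken (reactants):
    C–C: 1 × 357 = 357
    C–H: 6 × 424 = 2544
    C=C: 1 × 621 = 621
    F–F: 1 × 149 = 149
    Σ(broken) = 3671 kJ
  Bonds formed (products):
    C–C: 2 × 357 = 714
    C–F: 2 × 494 = 988
    C–H: 6 × 424 = 2544
    Σ(formed) = 4246 kJ
  ΔH_A = 3671 − 4246 = −575 kJ
Reaction B:
  Bonds broken (reactants):
    Br–Br: 1 × 188 = 188
    C–C: 1 × 357 = 357
    C–H: 6 × 424 = 2544
    Σ(broken) = 3089 kJ
  Bonds formed (products):
    C–Br: 1 × 283 = 283
    C–C: 1 × 357 = 357
    C–H: 5 × 424 = 2120
    H–Br: 1 × 355 = 355
    Σ(formed) = 3115 kJ
  ΔH_B = 3089 − 3115 = −26 kJ
ΔH_A − ΔH_B = −549 kJ, so reaction A has the more negative ΔH; |ΔH_A − ΔH_B| = 549 kJ.

Reaction A, by 549 kJ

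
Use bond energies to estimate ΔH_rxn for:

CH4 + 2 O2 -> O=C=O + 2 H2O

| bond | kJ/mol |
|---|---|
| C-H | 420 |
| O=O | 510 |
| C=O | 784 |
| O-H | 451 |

Bonds broken (reactants):
  C-H: 4 × 420 = 1680
  O=O: 2 × 510 = 1020
  Σ(broken) = 2700 kJ
Bonds formed (products):
  C=O: 2 × 784 = 1568
  O-H: 4 × 451 = 1804
  Σ(formed) = 3372 kJ
ΔH = Σ(broken) − Σ(formed) = 2700 − 3372 = −672 kJ

ΔH ≈ −672 kJ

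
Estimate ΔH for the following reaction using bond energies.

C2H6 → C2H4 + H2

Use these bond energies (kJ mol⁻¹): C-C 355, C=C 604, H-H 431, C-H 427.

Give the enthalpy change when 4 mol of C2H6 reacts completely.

Bonds broken (reactants):
  C-C: 1 × 355 = 355
  C-H: 6 × 427 = 2562
  Σ(broken) = 2917 kJ
Bonds formed (products):
  C-H: 4 × 427 = 1708
  C=C: 1 × 604 = 604
  H-H: 1 × 431 = 431
  Σ(formed) = 2743 kJ
ΔH = Σ(broken) − Σ(formed) = 2917 − 2743 = +174 kJ
For 4× the reaction as written: 4 × (+174) = +696 kJ

ΔH = +696 kJ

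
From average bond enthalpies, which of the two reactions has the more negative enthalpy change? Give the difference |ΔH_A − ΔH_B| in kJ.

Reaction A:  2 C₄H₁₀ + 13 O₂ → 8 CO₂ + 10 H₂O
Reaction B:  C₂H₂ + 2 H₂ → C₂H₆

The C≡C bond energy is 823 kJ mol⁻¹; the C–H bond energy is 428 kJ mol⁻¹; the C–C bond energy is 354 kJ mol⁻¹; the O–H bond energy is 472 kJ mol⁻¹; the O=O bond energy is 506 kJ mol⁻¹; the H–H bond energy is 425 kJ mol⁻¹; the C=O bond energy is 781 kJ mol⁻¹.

Reaction A:
  Bonds broken (reactants):
    C–C: 6 × 354 = 2124
    C–H: 20 × 428 = 8560
    O=O: 13 × 506 = 6578
    Σ(broken) = 17262 kJ
  Bonds formed (products):
    C=O: 16 × 781 = 12496
    O–H: 20 × 472 = 9440
    Σ(formed) = 21936 kJ
  ΔH_A = 17262 − 21936 = −4674 kJ
Reaction B:
  Bonds broken (reactants):
    C≡C: 1 × 823 = 823
    C–H: 2 × 428 = 856
    H–H: 2 × 425 = 850
    Σ(broken) = 2529 kJ
  Bonds formed (products):
    C–C: 1 × 354 = 354
    C–H: 6 × 428 = 2568
    Σ(formed) = 2922 kJ
  ΔH_B = 2529 − 2922 = −393 kJ
ΔH_A − ΔH_B = −4281 kJ, so reaction A has the more negative ΔH; |ΔH_A − ΔH_B| = 4281 kJ.

Reaction A, by 4281 kJ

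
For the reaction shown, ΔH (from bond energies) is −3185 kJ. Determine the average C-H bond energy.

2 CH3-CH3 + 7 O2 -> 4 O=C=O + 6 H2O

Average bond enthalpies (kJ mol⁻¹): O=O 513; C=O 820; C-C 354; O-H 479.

Let D be the C-H bond energy.
Σ(broken) = 2×354 + 12×D + 7×513 = 4299 + 12D
Σ(formed) = 8×820 + 12×479 = 12308
ΔH = Σ(broken) − Σ(formed) = (4299 + 12D) − (12308) = −8009 + 12D
Setting this equal to −3185 kJ gives 12D = 4824, so D = 402 kJ/mol.

D(C-H) ≈ 402 kJ/mol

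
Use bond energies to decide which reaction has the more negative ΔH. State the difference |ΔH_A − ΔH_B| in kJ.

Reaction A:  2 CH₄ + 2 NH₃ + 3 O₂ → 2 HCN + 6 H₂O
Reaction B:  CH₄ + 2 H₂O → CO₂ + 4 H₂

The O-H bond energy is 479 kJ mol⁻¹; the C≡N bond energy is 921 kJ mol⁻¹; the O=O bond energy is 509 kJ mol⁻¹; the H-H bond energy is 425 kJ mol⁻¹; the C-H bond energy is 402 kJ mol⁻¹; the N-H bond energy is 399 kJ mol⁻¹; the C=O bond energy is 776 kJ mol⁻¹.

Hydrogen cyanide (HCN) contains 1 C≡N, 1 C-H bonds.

Reaction A, by 1529 kJ

Reaction A:
  Bonds broken (reactants):
    C-H: 8 × 402 = 3216
    N-H: 6 × 399 = 2394
    O=O: 3 × 509 = 1527
    Σ(broken) = 7137 kJ
  Bonds formed (products):
    C≡N: 2 × 921 = 1842
    C-H: 2 × 402 = 804
    O-H: 12 × 479 = 5748
    Σ(formed) = 8394 kJ
  ΔH_A = 7137 − 8394 = −1257 kJ
Reaction B:
  Bonds broken (reactants):
    C-H: 4 × 402 = 1608
    O-H: 4 × 479 = 1916
    Σ(broken) = 3524 kJ
  Bonds formed (products):
    C=O: 2 × 776 = 1552
    H-H: 4 × 425 = 1700
    Σ(formed) = 3252 kJ
  ΔH_B = 3524 − 3252 = +272 kJ
ΔH_A − ΔH_B = −1529 kJ, so reaction A has the more negative ΔH; |ΔH_A − ΔH_B| = 1529 kJ.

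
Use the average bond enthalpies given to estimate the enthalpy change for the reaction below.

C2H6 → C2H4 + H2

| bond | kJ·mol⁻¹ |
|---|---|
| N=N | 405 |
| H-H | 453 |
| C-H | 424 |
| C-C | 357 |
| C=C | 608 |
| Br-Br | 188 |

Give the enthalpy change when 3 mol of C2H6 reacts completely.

Bonds broken (reactants):
  C-C: 1 × 357 = 357
  C-H: 6 × 424 = 2544
  Σ(broken) = 2901 kJ
Bonds formed (products):
  C-H: 4 × 424 = 1696
  C=C: 1 × 608 = 608
  H-H: 1 × 453 = 453
  Σ(formed) = 2757 kJ
ΔH = Σ(broken) − Σ(formed) = 2901 − 2757 = +144 kJ
For 3× the reaction as written: 3 × (+144) = +432 kJ

ΔH = +432 kJ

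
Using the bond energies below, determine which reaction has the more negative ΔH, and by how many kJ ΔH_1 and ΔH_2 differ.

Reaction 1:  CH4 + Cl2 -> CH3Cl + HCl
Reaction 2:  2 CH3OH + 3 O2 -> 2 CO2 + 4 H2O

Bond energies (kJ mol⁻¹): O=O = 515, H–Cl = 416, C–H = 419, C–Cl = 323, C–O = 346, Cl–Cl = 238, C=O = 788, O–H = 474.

Reaction 2, by 1163 kJ

Reaction 1:
  Bonds broken (reactants):
    C–H: 4 × 419 = 1676
    Cl–Cl: 1 × 238 = 238
    Σ(broken) = 1914 kJ
  Bonds formed (products):
    C–Cl: 1 × 323 = 323
    C–H: 3 × 419 = 1257
    H–Cl: 1 × 416 = 416
    Σ(formed) = 1996 kJ
  ΔH_1 = 1914 − 1996 = −82 kJ
Reaction 2:
  Bonds broken (reactants):
    C–H: 6 × 419 = 2514
    C–O: 2 × 346 = 692
    O–H: 2 × 474 = 948
    O=O: 3 × 515 = 1545
    Σ(broken) = 5699 kJ
  Bonds formed (products):
    C=O: 4 × 788 = 3152
    O–H: 8 × 474 = 3792
    Σ(formed) = 6944 kJ
  ΔH_2 = 5699 − 6944 = −1245 kJ
ΔH_1 − ΔH_2 = +1163 kJ, so reaction 2 has the more negative ΔH; |ΔH_1 − ΔH_2| = 1163 kJ.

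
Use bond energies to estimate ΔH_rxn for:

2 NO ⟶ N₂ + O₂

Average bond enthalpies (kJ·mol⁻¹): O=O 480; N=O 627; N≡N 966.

Bonds broken (reactants):
  N=O: 2 × 627 = 1254
  Σ(broken) = 1254 kJ
Bonds formed (products):
  N≡N: 1 × 966 = 966
  O=O: 1 × 480 = 480
  Σ(formed) = 1446 kJ
ΔH = Σ(broken) − Σ(formed) = 1254 − 1446 = −192 kJ

ΔH ≈ −192 kJ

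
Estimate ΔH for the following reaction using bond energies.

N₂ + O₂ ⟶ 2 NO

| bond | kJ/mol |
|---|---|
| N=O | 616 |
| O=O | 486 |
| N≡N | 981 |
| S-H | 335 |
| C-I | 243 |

Bonds broken (reactants):
  N≡N: 1 × 981 = 981
  O=O: 1 × 486 = 486
  Σ(broken) = 1467 kJ
Bonds formed (products):
  N=O: 2 × 616 = 1232
  Σ(formed) = 1232 kJ
ΔH = Σ(broken) − Σ(formed) = 1467 − 1232 = +235 kJ

ΔH ≈ +235 kJ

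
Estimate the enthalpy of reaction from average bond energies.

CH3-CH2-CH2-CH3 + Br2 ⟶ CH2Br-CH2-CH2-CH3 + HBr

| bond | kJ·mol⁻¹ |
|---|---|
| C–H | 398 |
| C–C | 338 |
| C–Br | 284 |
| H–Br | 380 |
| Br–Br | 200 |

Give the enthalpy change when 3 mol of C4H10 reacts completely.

Bonds broken (reactants):
  Br–Br: 1 × 200 = 200
  C–C: 3 × 338 = 1014
  C–H: 10 × 398 = 3980
  Σ(broken) = 5194 kJ
Bonds formed (products):
  C–Br: 1 × 284 = 284
  C–C: 3 × 338 = 1014
  C–H: 9 × 398 = 3582
  H–Br: 1 × 380 = 380
  Σ(formed) = 5260 kJ
ΔH = Σ(broken) − Σ(formed) = 5194 − 5260 = −66 kJ
For 3× the reaction as written: 3 × (−66) = −198 kJ

ΔH = −198 kJ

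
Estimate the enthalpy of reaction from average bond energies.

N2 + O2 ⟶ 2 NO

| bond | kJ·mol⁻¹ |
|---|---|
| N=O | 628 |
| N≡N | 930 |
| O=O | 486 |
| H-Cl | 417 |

ΔH ≈ +160 kJ

Bonds broken (reactants):
  N≡N: 1 × 930 = 930
  O=O: 1 × 486 = 486
  Σ(broken) = 1416 kJ
Bonds formed (products):
  N=O: 2 × 628 = 1256
  Σ(formed) = 1256 kJ
ΔH = Σ(broken) − Σ(formed) = 1416 − 1256 = +160 kJ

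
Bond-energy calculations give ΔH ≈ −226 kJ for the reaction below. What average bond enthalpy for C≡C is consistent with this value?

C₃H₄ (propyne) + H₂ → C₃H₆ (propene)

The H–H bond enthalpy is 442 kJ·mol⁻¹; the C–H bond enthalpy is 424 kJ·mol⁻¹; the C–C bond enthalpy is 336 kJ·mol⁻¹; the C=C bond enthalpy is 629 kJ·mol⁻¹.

Let D be the C≡C bond energy.
Σ(broken) = 1×D + 1×336 + 4×424 + 1×442 = 2474 + D
Σ(formed) = 1×336 + 6×424 + 1×629 = 3509
ΔH = Σ(broken) − Σ(formed) = (2474 + D) − (3509) = −1035 + D
Setting this equal to −226 kJ gives D = 809 kJ/mol.

D(C≡C) ≈ 809 kJ/mol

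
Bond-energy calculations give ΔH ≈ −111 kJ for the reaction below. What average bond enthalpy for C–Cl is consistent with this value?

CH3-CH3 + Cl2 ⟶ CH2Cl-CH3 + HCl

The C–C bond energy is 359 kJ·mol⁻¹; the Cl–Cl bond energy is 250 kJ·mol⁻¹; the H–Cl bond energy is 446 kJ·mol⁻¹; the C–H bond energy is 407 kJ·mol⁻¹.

D(C–Cl) ≈ 322 kJ/mol

Let D be the C–Cl bond energy.
Σ(broken) = 1×359 + 6×407 + 1×250 = 3051
Σ(formed) = 1×359 + 1×D + 5×407 + 1×446 = 2840 + D
ΔH = Σ(broken) − Σ(formed) = (3051) − (2840 + D) = +211 − D
Setting this equal to −111 kJ gives D = 322 kJ/mol.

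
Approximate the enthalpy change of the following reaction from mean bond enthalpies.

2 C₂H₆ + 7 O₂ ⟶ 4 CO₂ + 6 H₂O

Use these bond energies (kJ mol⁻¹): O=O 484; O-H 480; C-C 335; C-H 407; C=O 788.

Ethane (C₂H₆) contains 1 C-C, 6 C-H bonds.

ΔH ≈ −3122 kJ

Bonds broken (reactants):
  C-C: 2 × 335 = 670
  C-H: 12 × 407 = 4884
  O=O: 7 × 484 = 3388
  Σ(broken) = 8942 kJ
Bonds formed (products):
  C=O: 8 × 788 = 6304
  O-H: 12 × 480 = 5760
  Σ(formed) = 12064 kJ
ΔH = Σ(broken) − Σ(formed) = 8942 − 12064 = −3122 kJ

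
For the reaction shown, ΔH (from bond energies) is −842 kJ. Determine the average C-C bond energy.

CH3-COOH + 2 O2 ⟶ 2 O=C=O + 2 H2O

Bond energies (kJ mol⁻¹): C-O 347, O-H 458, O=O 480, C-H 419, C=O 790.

Let D be the C-C bond energy.
Σ(broken) = 1×D + 3×419 + 1×347 + 1×790 + 1×458 + 2×480 = 3812 + D
Σ(formed) = 4×790 + 4×458 = 4992
ΔH = Σ(broken) − Σ(formed) = (3812 + D) − (4992) = −1180 + D
Setting this equal to −842 kJ gives D = 338 kJ/mol.

D(C-C) ≈ 338 kJ/mol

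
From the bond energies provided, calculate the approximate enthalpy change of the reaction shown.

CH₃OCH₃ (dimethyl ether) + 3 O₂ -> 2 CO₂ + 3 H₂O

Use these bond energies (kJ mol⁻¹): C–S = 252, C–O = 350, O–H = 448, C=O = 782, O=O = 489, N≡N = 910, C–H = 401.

ΔH ≈ −1243 kJ

Bonds broken (reactants):
  C–H: 6 × 401 = 2406
  C–O: 2 × 350 = 700
  O=O: 3 × 489 = 1467
  Σ(broken) = 4573 kJ
Bonds formed (products):
  C=O: 4 × 782 = 3128
  O–H: 6 × 448 = 2688
  Σ(formed) = 5816 kJ
ΔH = Σ(broken) − Σ(formed) = 4573 − 5816 = −1243 kJ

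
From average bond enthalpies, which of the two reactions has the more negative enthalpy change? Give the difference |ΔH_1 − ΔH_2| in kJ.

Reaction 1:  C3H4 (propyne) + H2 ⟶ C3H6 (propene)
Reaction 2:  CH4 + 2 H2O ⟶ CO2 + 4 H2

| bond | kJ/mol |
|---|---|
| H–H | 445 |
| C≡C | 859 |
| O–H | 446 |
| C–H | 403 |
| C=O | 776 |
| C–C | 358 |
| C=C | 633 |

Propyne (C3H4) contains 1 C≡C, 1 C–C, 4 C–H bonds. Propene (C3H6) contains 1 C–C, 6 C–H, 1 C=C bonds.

Reaction 1, by 199 kJ

Reaction 1:
  Bonds broken (reactants):
    C≡C: 1 × 859 = 859
    C–C: 1 × 358 = 358
    C–H: 4 × 403 = 1612
    H–H: 1 × 445 = 445
    Σ(broken) = 3274 kJ
  Bonds formed (products):
    C–C: 1 × 358 = 358
    C–H: 6 × 403 = 2418
    C=C: 1 × 633 = 633
    Σ(formed) = 3409 kJ
  ΔH_1 = 3274 − 3409 = −135 kJ
Reaction 2:
  Bonds broken (reactants):
    C–H: 4 × 403 = 1612
    O–H: 4 × 446 = 1784
    Σ(broken) = 3396 kJ
  Bonds formed (products):
    C=O: 2 × 776 = 1552
    H–H: 4 × 445 = 1780
    Σ(formed) = 3332 kJ
  ΔH_2 = 3396 − 3332 = +64 kJ
ΔH_1 − ΔH_2 = −199 kJ, so reaction 1 has the more negative ΔH; |ΔH_1 − ΔH_2| = 199 kJ.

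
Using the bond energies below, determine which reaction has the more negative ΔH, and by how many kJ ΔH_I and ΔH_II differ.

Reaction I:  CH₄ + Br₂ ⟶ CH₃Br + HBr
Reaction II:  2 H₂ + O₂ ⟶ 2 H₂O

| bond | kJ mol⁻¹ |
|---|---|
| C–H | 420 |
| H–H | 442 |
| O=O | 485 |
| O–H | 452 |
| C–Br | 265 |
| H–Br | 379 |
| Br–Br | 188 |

Reaction I:
  Bonds broken (reactants):
    Br–Br: 1 × 188 = 188
    C–H: 4 × 420 = 1680
    Σ(broken) = 1868 kJ
  Bonds formed (products):
    C–Br: 1 × 265 = 265
    C–H: 3 × 420 = 1260
    H–Br: 1 × 379 = 379
    Σ(formed) = 1904 kJ
  ΔH_I = 1868 − 1904 = −36 kJ
Reaction II:
  Bonds broken (reactants):
    H–H: 2 × 442 = 884
    O=O: 1 × 485 = 485
    Σ(broken) = 1369 kJ
  Bonds formed (products):
    O–H: 4 × 452 = 1808
    Σ(formed) = 1808 kJ
  ΔH_II = 1369 − 1808 = −439 kJ
ΔH_I − ΔH_II = +403 kJ, so reaction II has the more negative ΔH; |ΔH_I − ΔH_II| = 403 kJ.

Reaction II, by 403 kJ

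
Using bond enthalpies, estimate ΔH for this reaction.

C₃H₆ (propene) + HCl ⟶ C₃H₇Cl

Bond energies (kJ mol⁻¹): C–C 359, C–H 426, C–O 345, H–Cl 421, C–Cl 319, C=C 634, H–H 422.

ΔH ≈ −49 kJ

Bonds broken (reactants):
  C–C: 1 × 359 = 359
  C–H: 6 × 426 = 2556
  C=C: 1 × 634 = 634
  H–Cl: 1 × 421 = 421
  Σ(broken) = 3970 kJ
Bonds formed (products):
  C–C: 2 × 359 = 718
  C–Cl: 1 × 319 = 319
  C–H: 7 × 426 = 2982
  Σ(formed) = 4019 kJ
ΔH = Σ(broken) − Σ(formed) = 3970 − 4019 = −49 kJ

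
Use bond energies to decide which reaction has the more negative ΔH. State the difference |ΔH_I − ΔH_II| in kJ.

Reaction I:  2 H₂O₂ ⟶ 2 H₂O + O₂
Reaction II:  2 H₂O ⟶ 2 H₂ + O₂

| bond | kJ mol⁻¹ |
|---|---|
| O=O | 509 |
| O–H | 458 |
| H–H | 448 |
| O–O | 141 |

Reaction I:
  Bonds broken (reactants):
    O–H: 4 × 458 = 1832
    O–O: 2 × 141 = 282
    Σ(broken) = 2114 kJ
  Bonds formed (products):
    O–H: 4 × 458 = 1832
    O=O: 1 × 509 = 509
    Σ(formed) = 2341 kJ
  ΔH_I = 2114 − 2341 = −227 kJ
Reaction II:
  Bonds broken (reactants):
    O–H: 4 × 458 = 1832
    Σ(broken) = 1832 kJ
  Bonds formed (products):
    H–H: 2 × 448 = 896
    O=O: 1 × 509 = 509
    Σ(formed) = 1405 kJ
  ΔH_II = 1832 − 1405 = +427 kJ
ΔH_I − ΔH_II = −654 kJ, so reaction I has the more negative ΔH; |ΔH_I − ΔH_II| = 654 kJ.

Reaction I, by 654 kJ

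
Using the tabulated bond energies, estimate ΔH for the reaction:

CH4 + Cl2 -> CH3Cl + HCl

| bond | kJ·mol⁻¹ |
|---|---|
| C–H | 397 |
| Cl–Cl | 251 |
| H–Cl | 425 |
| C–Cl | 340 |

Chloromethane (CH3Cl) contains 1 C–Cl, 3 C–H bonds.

Bonds broken (reactants):
  C–H: 4 × 397 = 1588
  Cl–Cl: 1 × 251 = 251
  Σ(broken) = 1839 kJ
Bonds formed (products):
  C–Cl: 1 × 340 = 340
  C–H: 3 × 397 = 1191
  H–Cl: 1 × 425 = 425
  Σ(formed) = 1956 kJ
ΔH = Σ(broken) − Σ(formed) = 1839 − 1956 = −117 kJ

ΔH ≈ −117 kJ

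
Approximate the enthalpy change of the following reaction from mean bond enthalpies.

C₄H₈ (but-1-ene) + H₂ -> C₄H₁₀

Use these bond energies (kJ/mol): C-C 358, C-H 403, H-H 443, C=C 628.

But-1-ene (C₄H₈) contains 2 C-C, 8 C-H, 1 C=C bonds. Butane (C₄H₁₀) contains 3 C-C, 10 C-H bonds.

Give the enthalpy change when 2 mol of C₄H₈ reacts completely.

Bonds broken (reactants):
  C-C: 2 × 358 = 716
  C-H: 8 × 403 = 3224
  C=C: 1 × 628 = 628
  H-H: 1 × 443 = 443
  Σ(broken) = 5011 kJ
Bonds formed (products):
  C-C: 3 × 358 = 1074
  C-H: 10 × 403 = 4030
  Σ(formed) = 5104 kJ
ΔH = Σ(broken) − Σ(formed) = 5011 − 5104 = −93 kJ
For 2× the reaction as written: 2 × (−93) = −186 kJ

ΔH = −186 kJ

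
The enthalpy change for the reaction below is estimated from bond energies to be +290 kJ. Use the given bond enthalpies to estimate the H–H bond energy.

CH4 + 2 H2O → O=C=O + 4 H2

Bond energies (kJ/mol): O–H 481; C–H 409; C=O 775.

Let D be the H–H bond energy.
Σ(broken) = 4×409 + 4×481 = 3560
Σ(formed) = 2×775 + 4×D = 1550 + 4D
ΔH = Σ(broken) − Σ(formed) = (3560) − (1550 + 4D) = +2010 − 4D
Setting this equal to +290 kJ gives 4D = 1720, so D = 430 kJ/mol.

D(H–H) ≈ 430 kJ/mol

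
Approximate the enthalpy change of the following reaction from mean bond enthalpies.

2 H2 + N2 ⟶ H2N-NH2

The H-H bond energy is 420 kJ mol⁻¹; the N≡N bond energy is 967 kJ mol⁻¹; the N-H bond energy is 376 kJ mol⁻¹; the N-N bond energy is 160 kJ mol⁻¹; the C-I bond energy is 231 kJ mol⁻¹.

ΔH ≈ +143 kJ

Bonds broken (reactants):
  H-H: 2 × 420 = 840
  N≡N: 1 × 967 = 967
  Σ(broken) = 1807 kJ
Bonds formed (products):
  N-H: 4 × 376 = 1504
  N-N: 1 × 160 = 160
  Σ(formed) = 1664 kJ
ΔH = Σ(broken) − Σ(formed) = 1807 − 1664 = +143 kJ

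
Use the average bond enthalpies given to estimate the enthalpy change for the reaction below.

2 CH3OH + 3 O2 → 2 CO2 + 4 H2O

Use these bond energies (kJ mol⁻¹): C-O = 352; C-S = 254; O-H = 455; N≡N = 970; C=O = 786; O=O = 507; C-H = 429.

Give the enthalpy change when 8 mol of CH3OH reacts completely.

ΔH = −4300 kJ

Bonds broken (reactants):
  C-H: 6 × 429 = 2574
  C-O: 2 × 352 = 704
  O-H: 2 × 455 = 910
  O=O: 3 × 507 = 1521
  Σ(broken) = 5709 kJ
Bonds formed (products):
  C=O: 4 × 786 = 3144
  O-H: 8 × 455 = 3640
  Σ(formed) = 6784 kJ
ΔH = Σ(broken) − Σ(formed) = 5709 − 6784 = −1075 kJ
For 4× the reaction as written: 4 × (−1075) = −4300 kJ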